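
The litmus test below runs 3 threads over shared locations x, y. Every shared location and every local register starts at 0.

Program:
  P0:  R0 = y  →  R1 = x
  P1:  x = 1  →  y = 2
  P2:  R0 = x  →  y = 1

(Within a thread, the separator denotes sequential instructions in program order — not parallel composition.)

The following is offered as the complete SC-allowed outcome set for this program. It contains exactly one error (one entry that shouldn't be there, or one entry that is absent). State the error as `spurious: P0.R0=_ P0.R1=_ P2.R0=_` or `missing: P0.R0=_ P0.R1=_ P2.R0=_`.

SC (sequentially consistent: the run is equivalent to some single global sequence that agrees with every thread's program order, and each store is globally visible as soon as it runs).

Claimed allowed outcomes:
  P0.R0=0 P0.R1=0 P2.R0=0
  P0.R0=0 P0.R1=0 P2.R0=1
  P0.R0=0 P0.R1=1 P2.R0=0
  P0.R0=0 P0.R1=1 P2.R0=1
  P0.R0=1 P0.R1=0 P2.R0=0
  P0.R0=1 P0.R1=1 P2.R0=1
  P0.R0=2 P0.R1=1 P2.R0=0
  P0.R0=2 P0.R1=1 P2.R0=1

missing: P0.R0=1 P0.R1=1 P2.R0=0

outcome vector order: (P0.R0,P0.R1,P2.R0)
under SC → <0 0 0> <0 0 1> <0 1 0> <0 1 1> <1 0 0> <1 1 0> <1 1 1> <2 1 0> <2 1 1>
SC∖claimed = {<1 1 0>}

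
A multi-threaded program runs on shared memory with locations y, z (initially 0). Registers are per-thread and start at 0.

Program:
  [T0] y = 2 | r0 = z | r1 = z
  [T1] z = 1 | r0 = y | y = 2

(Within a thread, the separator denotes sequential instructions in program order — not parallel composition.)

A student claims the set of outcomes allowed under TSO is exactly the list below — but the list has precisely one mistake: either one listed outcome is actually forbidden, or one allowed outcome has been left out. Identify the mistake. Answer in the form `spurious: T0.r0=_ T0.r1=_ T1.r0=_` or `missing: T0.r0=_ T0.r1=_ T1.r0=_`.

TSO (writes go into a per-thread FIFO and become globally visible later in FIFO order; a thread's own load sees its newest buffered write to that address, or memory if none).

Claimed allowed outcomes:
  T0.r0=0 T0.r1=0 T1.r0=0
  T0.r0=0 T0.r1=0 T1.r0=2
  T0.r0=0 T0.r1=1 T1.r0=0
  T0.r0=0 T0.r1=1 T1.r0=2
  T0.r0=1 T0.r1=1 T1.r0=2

missing: T0.r0=1 T0.r1=1 T1.r0=0

outcome vector order: (T0.r0,T0.r1,T1.r0)
TSO: 6 outcomes — {0/0/0 0/0/2 0/1/0 0/1/2 1/1/0 1/1/2}
TSO∖claimed = {1/1/0}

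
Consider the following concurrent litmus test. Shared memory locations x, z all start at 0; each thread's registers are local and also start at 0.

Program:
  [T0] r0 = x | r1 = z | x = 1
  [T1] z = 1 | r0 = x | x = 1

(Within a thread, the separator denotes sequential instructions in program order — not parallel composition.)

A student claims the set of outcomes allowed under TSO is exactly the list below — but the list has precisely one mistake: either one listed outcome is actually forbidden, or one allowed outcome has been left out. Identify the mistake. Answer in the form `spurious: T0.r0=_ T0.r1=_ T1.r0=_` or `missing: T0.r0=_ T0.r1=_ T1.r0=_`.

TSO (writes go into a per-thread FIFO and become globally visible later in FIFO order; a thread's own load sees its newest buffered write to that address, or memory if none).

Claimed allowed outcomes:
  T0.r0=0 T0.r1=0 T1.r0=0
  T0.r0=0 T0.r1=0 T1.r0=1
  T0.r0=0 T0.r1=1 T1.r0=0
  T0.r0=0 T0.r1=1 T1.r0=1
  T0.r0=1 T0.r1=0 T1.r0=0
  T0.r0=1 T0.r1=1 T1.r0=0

outcome vector order: (T0.r0,T0.r1,T1.r0)
under TSO → (0,0,0), (0,0,1), (0,1,0), (0,1,1), (1,1,0)
claimed∖TSO = {(1,0,0)}

spurious: T0.r0=1 T0.r1=0 T1.r0=0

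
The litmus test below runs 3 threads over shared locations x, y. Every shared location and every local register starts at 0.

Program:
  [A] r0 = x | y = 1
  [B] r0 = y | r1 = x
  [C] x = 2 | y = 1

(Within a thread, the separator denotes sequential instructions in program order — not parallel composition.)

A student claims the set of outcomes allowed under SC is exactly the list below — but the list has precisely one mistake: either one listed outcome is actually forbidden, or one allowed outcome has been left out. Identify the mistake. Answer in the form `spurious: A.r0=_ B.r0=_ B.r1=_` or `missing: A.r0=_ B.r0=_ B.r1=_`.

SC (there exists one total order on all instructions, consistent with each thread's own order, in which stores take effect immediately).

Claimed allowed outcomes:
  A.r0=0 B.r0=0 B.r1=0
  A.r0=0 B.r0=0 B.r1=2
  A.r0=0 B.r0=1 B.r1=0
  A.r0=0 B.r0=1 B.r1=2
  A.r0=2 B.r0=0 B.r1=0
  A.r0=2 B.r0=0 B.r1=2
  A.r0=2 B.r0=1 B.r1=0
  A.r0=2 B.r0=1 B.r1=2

spurious: A.r0=2 B.r0=1 B.r1=0

outcome vector order: (A.r0,B.r0,B.r1)
under SC → 000, 002, 010, 012, 200, 202, 212
claimed∖SC = {210}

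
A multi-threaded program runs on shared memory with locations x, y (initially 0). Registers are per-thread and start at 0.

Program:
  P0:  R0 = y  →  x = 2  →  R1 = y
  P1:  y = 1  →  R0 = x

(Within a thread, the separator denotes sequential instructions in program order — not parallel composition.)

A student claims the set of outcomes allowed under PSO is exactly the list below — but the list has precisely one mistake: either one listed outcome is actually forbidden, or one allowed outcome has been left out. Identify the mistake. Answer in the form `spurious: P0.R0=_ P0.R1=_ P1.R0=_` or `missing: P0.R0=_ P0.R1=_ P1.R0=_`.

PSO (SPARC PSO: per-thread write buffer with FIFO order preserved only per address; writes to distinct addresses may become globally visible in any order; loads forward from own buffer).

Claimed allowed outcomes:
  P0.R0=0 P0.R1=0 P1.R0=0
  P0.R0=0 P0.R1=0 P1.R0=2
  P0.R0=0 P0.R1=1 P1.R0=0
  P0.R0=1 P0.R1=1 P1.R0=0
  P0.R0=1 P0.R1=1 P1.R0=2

outcome vector order: (P0.R0,P0.R1,P1.R0)
PSO: 6 outcomes — {0/0/0, 0/0/2, 0/1/0, 0/1/2, 1/1/0, 1/1/2}
PSO∖claimed = {0/1/2}

missing: P0.R0=0 P0.R1=1 P1.R0=2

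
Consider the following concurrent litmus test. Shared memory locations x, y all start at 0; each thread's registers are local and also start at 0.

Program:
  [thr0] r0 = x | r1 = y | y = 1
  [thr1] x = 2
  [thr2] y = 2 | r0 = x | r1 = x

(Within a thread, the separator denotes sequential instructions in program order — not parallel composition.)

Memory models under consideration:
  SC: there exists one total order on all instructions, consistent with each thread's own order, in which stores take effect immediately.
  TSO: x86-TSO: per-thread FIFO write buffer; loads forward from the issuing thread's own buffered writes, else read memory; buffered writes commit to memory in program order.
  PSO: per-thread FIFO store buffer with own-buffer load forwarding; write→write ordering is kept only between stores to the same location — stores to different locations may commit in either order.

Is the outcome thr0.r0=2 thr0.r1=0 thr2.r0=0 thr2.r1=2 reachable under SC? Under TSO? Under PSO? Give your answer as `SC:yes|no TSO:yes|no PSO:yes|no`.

SC:no TSO:yes PSO:yes

outcome vector order: (thr0.r0,thr0.r1,thr2.r0,thr2.r1)
SC: 10 outcomes — {<0 0 0 0>, <0 0 0 2>, <0 0 2 2>, <0 2 0 0>, <0 2 0 2>, <0 2 2 2>, <2 0 2 2>, <2 2 0 0>, <2 2 0 2>, <2 2 2 2>}
TSO: 12 outcomes — {<0 0 0 0>, <0 0 0 2>, <0 0 2 2>, <0 2 0 0>, <0 2 0 2>, <0 2 2 2>, <2 0 0 0>, <2 0 0 2>, <2 0 2 2>, <2 2 0 0>, <2 2 0 2>, <2 2 2 2>}
PSO: 12 outcomes — {<0 0 0 0>, <0 0 0 2>, <0 0 2 2>, <0 2 0 0>, <0 2 0 2>, <0 2 2 2>, <2 0 0 0>, <2 0 0 2>, <2 0 2 2>, <2 2 0 0>, <2 2 0 2>, <2 2 2 2>}
target <2 0 0 2> ∈ {TSO,PSO}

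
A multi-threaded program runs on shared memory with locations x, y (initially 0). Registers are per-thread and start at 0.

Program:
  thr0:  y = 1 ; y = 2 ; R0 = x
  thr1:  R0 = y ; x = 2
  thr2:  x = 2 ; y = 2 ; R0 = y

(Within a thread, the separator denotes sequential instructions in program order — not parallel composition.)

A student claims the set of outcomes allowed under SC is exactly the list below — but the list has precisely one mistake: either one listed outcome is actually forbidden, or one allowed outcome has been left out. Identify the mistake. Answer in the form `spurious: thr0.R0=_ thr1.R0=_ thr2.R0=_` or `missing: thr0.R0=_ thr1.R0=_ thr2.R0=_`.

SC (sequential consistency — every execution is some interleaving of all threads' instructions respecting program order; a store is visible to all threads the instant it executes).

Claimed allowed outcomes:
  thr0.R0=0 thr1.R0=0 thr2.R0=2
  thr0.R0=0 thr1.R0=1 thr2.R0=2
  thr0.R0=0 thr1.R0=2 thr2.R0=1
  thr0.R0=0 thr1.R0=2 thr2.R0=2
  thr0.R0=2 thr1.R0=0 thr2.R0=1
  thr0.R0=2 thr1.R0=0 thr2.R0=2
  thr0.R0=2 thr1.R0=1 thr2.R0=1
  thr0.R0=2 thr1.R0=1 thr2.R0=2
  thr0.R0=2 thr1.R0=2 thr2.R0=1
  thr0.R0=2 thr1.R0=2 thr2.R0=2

outcome vector order: (thr0.R0,thr1.R0,thr2.R0)
SC: 9 outcomes — {0/0/2 0/1/2 0/2/2 2/0/1 2/0/2 2/1/1 2/1/2 2/2/1 2/2/2}
claimed∖SC = {0/2/1}

spurious: thr0.R0=0 thr1.R0=2 thr2.R0=1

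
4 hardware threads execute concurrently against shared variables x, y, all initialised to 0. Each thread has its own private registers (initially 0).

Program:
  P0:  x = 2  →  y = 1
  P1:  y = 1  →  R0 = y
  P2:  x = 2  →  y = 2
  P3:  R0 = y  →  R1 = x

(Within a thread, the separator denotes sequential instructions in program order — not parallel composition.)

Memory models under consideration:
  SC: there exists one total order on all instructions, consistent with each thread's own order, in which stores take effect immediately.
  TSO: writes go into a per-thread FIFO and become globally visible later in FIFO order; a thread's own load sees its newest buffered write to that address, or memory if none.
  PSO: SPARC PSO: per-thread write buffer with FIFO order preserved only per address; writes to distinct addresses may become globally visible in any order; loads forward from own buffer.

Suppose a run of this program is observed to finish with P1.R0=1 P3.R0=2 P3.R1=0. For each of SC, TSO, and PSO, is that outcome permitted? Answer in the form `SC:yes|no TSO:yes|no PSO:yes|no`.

SC:no TSO:no PSO:yes

outcome vector order: (P1.R0,P3.R0,P3.R1)
[SC] allowed = {<1 0 0>, <1 0 2>, <1 1 0>, <1 1 2>, <1 2 2>, <2 0 0>, <2 0 2>, <2 1 0>, <2 1 2>, <2 2 2>}
[TSO] allowed = {<1 0 0>, <1 0 2>, <1 1 0>, <1 1 2>, <1 2 2>, <2 0 0>, <2 0 2>, <2 1 0>, <2 1 2>, <2 2 2>}
[PSO] allowed = {<1 0 0>, <1 0 2>, <1 1 0>, <1 1 2>, <1 2 0>, <1 2 2>, <2 0 0>, <2 0 2>, <2 1 0>, <2 1 2>, <2 2 0>, <2 2 2>}
target <1 2 0> ∈ {PSO}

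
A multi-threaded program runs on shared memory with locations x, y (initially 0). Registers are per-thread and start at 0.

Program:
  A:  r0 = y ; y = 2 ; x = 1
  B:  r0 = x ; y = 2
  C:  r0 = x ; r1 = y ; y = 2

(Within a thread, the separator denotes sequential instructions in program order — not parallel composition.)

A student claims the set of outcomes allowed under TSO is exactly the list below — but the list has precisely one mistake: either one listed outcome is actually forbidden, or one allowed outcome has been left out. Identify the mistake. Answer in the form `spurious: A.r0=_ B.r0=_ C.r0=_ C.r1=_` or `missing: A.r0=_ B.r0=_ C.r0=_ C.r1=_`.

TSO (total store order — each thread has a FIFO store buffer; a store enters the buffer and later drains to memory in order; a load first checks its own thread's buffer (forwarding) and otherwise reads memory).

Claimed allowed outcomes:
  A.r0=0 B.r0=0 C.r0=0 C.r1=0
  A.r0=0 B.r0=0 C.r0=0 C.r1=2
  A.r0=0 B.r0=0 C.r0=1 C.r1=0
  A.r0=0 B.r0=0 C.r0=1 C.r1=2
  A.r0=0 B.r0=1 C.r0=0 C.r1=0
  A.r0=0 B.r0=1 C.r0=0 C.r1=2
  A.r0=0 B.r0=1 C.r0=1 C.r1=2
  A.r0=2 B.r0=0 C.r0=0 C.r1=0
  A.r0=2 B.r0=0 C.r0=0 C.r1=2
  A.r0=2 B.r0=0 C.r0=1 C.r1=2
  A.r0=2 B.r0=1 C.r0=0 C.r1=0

spurious: A.r0=0 B.r0=0 C.r0=1 C.r1=0

outcome vector order: (A.r0,B.r0,C.r0,C.r1)
[TSO] allowed = {0/0/0/0; 0/0/0/2; 0/0/1/2; 0/1/0/0; 0/1/0/2; 0/1/1/2; 2/0/0/0; 2/0/0/2; 2/0/1/2; 2/1/0/0}
claimed∖TSO = {0/0/1/0}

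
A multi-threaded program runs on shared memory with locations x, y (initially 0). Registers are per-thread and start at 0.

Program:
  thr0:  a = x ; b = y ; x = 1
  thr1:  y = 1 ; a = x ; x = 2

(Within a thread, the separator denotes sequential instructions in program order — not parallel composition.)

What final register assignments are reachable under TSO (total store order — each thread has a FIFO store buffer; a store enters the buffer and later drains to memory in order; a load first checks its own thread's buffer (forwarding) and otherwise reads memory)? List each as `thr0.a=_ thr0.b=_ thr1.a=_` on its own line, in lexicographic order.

thr0.a=0 thr0.b=0 thr1.a=0
thr0.a=0 thr0.b=0 thr1.a=1
thr0.a=0 thr0.b=1 thr1.a=0
thr0.a=0 thr0.b=1 thr1.a=1
thr0.a=2 thr0.b=1 thr1.a=0

outcome vector order: (thr0.a,thr0.b,thr1.a)
|TSO outcomes| = 5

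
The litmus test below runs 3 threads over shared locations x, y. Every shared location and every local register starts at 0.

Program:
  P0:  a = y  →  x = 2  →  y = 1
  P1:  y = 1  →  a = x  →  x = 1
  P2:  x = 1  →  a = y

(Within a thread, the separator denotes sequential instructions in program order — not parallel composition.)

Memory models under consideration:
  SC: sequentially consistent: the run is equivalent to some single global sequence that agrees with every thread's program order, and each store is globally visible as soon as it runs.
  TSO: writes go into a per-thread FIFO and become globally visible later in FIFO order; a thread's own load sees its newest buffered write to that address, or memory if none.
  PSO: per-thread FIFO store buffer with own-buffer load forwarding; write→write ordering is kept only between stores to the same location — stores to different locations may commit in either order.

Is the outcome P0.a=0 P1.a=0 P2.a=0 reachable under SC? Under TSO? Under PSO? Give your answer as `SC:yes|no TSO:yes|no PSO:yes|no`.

outcome vector order: (P0.a,P1.a,P2.a)
SC (10): <0 0 1> <0 1 0> <0 1 1> <0 2 0> <0 2 1> <1 0 1> <1 1 0> <1 1 1> <1 2 0> <1 2 1>
TSO (12): <0 0 0> <0 0 1> <0 1 0> <0 1 1> <0 2 0> <0 2 1> <1 0 0> <1 0 1> <1 1 0> <1 1 1> <1 2 0> <1 2 1>
PSO (12): <0 0 0> <0 0 1> <0 1 0> <0 1 1> <0 2 0> <0 2 1> <1 0 0> <1 0 1> <1 1 0> <1 1 1> <1 2 0> <1 2 1>
target <0 0 0> ∈ {TSO,PSO}

SC:no TSO:yes PSO:yes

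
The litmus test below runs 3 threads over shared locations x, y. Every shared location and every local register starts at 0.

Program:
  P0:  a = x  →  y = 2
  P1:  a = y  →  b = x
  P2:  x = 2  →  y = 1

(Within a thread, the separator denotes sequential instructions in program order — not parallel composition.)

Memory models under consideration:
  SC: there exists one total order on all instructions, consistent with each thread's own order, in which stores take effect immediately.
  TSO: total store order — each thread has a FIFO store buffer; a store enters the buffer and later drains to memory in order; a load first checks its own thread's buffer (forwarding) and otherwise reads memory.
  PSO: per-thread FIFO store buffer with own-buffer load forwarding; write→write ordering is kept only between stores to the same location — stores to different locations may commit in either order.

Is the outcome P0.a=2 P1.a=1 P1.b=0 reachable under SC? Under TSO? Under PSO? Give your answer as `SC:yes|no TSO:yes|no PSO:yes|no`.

SC:no TSO:no PSO:yes

outcome vector order: (P0.a,P1.a,P1.b)
SC: 9 outcomes — {0/0/0 0/0/2 0/1/2 0/2/0 0/2/2 2/0/0 2/0/2 2/1/2 2/2/2}
TSO: 9 outcomes — {0/0/0 0/0/2 0/1/2 0/2/0 0/2/2 2/0/0 2/0/2 2/1/2 2/2/2}
PSO: 11 outcomes — {0/0/0 0/0/2 0/1/0 0/1/2 0/2/0 0/2/2 2/0/0 2/0/2 2/1/0 2/1/2 2/2/2}
target 2/1/0 ∈ {PSO}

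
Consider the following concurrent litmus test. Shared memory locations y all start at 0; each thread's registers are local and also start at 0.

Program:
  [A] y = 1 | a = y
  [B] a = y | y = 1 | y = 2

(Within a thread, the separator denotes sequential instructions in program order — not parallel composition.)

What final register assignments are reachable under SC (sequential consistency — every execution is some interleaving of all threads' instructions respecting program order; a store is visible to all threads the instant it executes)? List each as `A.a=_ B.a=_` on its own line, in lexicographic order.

outcome vector order: (A.a,B.a)
|SC outcomes| = 4

A.a=1 B.a=0
A.a=1 B.a=1
A.a=2 B.a=0
A.a=2 B.a=1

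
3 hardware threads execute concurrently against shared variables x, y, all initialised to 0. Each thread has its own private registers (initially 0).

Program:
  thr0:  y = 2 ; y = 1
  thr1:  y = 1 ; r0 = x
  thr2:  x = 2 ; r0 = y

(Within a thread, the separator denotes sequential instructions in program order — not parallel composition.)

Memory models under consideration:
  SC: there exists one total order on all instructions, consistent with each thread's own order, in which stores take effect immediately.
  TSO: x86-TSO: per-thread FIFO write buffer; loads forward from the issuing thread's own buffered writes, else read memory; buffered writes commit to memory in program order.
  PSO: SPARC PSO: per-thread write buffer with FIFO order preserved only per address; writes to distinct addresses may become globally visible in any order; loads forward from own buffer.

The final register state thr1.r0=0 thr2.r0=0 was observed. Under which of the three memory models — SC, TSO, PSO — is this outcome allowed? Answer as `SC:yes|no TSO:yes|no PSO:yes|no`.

outcome vector order: (thr1.r0,thr2.r0)
[SC] allowed = {<0 1>, <0 2>, <2 0>, <2 1>, <2 2>}
[TSO] allowed = {<0 0>, <0 1>, <0 2>, <2 0>, <2 1>, <2 2>}
[PSO] allowed = {<0 0>, <0 1>, <0 2>, <2 0>, <2 1>, <2 2>}
target <0 0> ∈ {TSO,PSO}

SC:no TSO:yes PSO:yes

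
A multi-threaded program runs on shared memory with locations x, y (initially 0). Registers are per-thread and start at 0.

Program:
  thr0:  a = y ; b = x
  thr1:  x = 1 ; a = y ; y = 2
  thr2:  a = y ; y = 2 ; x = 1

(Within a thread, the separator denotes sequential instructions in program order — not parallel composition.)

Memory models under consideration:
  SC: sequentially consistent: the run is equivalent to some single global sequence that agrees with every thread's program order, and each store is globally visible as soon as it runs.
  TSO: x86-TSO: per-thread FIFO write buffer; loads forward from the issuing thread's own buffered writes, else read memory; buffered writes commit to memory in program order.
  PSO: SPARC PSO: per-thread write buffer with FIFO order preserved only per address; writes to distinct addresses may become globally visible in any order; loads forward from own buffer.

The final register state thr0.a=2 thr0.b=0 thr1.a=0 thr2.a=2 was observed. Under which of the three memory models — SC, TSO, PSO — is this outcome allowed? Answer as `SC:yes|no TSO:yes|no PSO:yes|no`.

SC:no TSO:no PSO:yes

outcome vector order: (thr0.a,thr0.b,thr1.a,thr2.a)
[SC] allowed = {<0 0 0 0>, <0 0 0 2>, <0 0 2 0>, <0 1 0 0>, <0 1 0 2>, <0 1 2 0>, <2 0 2 0>, <2 1 0 0>, <2 1 0 2>, <2 1 2 0>}
[TSO] allowed = {<0 0 0 0>, <0 0 0 2>, <0 0 2 0>, <0 1 0 0>, <0 1 0 2>, <0 1 2 0>, <2 0 0 0>, <2 0 2 0>, <2 1 0 0>, <2 1 0 2>, <2 1 2 0>}
[PSO] allowed = {<0 0 0 0>, <0 0 0 2>, <0 0 2 0>, <0 1 0 0>, <0 1 0 2>, <0 1 2 0>, <2 0 0 0>, <2 0 0 2>, <2 0 2 0>, <2 1 0 0>, <2 1 0 2>, <2 1 2 0>}
target <2 0 0 2> ∈ {PSO}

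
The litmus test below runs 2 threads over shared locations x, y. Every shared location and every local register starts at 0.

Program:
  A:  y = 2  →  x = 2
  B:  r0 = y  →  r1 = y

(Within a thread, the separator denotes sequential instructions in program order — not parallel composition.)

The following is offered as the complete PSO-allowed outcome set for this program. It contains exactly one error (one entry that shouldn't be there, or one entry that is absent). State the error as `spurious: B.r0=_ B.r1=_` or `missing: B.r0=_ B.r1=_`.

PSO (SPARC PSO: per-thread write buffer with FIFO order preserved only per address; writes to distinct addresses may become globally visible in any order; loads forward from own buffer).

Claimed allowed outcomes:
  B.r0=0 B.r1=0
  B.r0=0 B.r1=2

missing: B.r0=2 B.r1=2

outcome vector order: (B.r0,B.r1)
under PSO → <0 0>, <0 2>, <2 2>
PSO∖claimed = {<2 2>}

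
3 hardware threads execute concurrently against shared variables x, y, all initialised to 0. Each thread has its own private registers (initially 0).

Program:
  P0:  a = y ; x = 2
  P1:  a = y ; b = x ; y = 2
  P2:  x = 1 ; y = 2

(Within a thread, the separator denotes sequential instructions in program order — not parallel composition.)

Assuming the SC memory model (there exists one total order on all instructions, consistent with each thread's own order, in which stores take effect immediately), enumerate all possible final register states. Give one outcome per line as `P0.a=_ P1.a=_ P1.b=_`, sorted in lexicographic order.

outcome vector order: (P0.a,P1.a,P1.b)
|SC outcomes| = 10

P0.a=0 P1.a=0 P1.b=0
P0.a=0 P1.a=0 P1.b=1
P0.a=0 P1.a=0 P1.b=2
P0.a=0 P1.a=2 P1.b=1
P0.a=0 P1.a=2 P1.b=2
P0.a=2 P1.a=0 P1.b=0
P0.a=2 P1.a=0 P1.b=1
P0.a=2 P1.a=0 P1.b=2
P0.a=2 P1.a=2 P1.b=1
P0.a=2 P1.a=2 P1.b=2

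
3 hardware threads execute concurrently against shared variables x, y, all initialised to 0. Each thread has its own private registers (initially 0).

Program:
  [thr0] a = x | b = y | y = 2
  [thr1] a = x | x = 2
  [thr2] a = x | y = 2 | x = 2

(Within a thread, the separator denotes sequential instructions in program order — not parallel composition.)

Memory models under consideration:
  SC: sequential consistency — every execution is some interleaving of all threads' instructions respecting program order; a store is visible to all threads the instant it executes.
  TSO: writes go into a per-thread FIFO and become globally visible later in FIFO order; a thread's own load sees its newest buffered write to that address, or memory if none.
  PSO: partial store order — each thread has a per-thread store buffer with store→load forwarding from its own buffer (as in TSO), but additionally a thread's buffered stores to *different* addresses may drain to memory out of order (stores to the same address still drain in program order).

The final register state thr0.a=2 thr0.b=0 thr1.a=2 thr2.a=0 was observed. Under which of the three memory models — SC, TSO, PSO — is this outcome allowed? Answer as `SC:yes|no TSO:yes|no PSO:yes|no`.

outcome vector order: (thr0.a,thr0.b,thr1.a,thr2.a)
SC (11): <0 0 0 0>, <0 0 0 2>, <0 0 2 0>, <0 2 0 0>, <0 2 0 2>, <0 2 2 0>, <2 0 0 0>, <2 0 0 2>, <2 2 0 0>, <2 2 0 2>, <2 2 2 0>
TSO (11): <0 0 0 0>, <0 0 0 2>, <0 0 2 0>, <0 2 0 0>, <0 2 0 2>, <0 2 2 0>, <2 0 0 0>, <2 0 0 2>, <2 2 0 0>, <2 2 0 2>, <2 2 2 0>
PSO (12): <0 0 0 0>, <0 0 0 2>, <0 0 2 0>, <0 2 0 0>, <0 2 0 2>, <0 2 2 0>, <2 0 0 0>, <2 0 0 2>, <2 0 2 0>, <2 2 0 0>, <2 2 0 2>, <2 2 2 0>
target <2 0 2 0> ∈ {PSO}

SC:no TSO:no PSO:yes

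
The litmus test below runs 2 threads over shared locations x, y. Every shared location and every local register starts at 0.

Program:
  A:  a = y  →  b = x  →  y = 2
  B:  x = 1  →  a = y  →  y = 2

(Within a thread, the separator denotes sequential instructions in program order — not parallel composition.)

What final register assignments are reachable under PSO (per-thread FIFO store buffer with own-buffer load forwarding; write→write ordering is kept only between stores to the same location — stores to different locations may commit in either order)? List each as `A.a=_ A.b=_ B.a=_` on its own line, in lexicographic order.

outcome vector order: (A.a,A.b,B.a)
|PSO outcomes| = 6

A.a=0 A.b=0 B.a=0
A.a=0 A.b=0 B.a=2
A.a=0 A.b=1 B.a=0
A.a=0 A.b=1 B.a=2
A.a=2 A.b=0 B.a=0
A.a=2 A.b=1 B.a=0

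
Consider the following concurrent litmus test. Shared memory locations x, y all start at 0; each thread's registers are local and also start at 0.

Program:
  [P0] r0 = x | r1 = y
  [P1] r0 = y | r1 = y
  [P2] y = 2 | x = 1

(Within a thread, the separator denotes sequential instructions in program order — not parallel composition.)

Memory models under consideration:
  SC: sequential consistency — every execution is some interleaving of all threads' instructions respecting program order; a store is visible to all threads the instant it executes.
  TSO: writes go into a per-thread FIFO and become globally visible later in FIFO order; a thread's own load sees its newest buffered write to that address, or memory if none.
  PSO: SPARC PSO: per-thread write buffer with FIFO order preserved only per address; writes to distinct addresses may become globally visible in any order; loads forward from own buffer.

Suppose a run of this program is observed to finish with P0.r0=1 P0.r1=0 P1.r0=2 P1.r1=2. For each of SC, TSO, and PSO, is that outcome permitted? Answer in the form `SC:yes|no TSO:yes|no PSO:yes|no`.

SC:no TSO:no PSO:yes

outcome vector order: (P0.r0,P0.r1,P1.r0,P1.r1)
SC: 9 outcomes — {(0,0,0,0) (0,0,0,2) (0,0,2,2) (0,2,0,0) (0,2,0,2) (0,2,2,2) (1,2,0,0) (1,2,0,2) (1,2,2,2)}
TSO: 9 outcomes — {(0,0,0,0) (0,0,0,2) (0,0,2,2) (0,2,0,0) (0,2,0,2) (0,2,2,2) (1,2,0,0) (1,2,0,2) (1,2,2,2)}
PSO: 12 outcomes — {(0,0,0,0) (0,0,0,2) (0,0,2,2) (0,2,0,0) (0,2,0,2) (0,2,2,2) (1,0,0,0) (1,0,0,2) (1,0,2,2) (1,2,0,0) (1,2,0,2) (1,2,2,2)}
target (1,0,2,2) ∈ {PSO}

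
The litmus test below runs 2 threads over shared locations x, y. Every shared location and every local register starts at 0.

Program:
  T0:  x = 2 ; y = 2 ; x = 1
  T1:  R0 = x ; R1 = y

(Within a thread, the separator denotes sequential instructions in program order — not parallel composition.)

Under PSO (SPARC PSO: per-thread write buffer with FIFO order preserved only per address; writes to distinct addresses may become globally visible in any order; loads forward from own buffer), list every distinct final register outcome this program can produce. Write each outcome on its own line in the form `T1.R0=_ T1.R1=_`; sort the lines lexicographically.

outcome vector order: (T1.R0,T1.R1)
|PSO outcomes| = 6

T1.R0=0 T1.R1=0
T1.R0=0 T1.R1=2
T1.R0=1 T1.R1=0
T1.R0=1 T1.R1=2
T1.R0=2 T1.R1=0
T1.R0=2 T1.R1=2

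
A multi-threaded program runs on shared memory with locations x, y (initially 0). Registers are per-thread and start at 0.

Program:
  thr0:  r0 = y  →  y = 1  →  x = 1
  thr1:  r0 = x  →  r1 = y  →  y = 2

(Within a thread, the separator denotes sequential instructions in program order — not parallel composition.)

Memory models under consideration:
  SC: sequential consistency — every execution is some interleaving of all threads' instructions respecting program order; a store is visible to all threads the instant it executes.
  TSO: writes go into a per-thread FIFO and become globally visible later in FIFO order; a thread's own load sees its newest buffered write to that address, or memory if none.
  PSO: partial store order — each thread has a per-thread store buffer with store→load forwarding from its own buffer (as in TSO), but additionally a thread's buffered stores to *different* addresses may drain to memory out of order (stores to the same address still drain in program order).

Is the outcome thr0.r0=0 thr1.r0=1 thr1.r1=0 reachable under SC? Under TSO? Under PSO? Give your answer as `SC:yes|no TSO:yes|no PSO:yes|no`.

SC:no TSO:no PSO:yes

outcome vector order: (thr0.r0,thr1.r0,thr1.r1)
under SC → 000 001 011 200
under TSO → 000 001 011 200
under PSO → 000 001 010 011 200
target 010 ∈ {PSO}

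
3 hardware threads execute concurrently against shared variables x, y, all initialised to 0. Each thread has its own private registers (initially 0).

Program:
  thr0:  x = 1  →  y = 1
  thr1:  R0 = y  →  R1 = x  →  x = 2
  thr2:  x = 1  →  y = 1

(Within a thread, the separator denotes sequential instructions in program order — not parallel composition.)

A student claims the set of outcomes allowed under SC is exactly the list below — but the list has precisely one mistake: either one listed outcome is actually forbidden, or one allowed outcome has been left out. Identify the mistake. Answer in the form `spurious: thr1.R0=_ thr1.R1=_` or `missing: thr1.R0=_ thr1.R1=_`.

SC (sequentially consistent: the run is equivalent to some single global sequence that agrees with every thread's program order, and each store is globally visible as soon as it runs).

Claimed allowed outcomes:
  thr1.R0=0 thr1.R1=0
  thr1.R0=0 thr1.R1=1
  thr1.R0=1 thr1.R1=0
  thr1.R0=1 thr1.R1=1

spurious: thr1.R0=1 thr1.R1=0

outcome vector order: (thr1.R0,thr1.R1)
[SC] allowed = {(0,0) (0,1) (1,1)}
claimed∖SC = {(1,0)}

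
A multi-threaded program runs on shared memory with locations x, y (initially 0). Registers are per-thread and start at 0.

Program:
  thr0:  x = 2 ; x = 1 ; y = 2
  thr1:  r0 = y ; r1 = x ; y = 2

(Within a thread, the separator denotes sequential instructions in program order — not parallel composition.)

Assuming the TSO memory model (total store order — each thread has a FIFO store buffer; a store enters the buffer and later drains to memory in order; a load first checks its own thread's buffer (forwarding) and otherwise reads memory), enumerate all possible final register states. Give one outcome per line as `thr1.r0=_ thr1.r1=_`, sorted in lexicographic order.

outcome vector order: (thr1.r0,thr1.r1)
|TSO outcomes| = 4

thr1.r0=0 thr1.r1=0
thr1.r0=0 thr1.r1=1
thr1.r0=0 thr1.r1=2
thr1.r0=2 thr1.r1=1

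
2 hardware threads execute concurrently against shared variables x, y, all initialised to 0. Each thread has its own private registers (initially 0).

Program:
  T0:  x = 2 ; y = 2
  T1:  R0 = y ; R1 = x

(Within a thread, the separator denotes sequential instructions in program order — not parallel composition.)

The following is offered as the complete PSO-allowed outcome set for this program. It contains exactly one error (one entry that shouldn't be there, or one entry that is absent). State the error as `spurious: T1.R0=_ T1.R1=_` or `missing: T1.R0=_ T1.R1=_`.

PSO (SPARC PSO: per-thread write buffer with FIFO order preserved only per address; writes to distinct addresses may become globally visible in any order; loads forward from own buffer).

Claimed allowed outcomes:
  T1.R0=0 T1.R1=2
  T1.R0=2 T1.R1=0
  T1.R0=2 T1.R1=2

outcome vector order: (T1.R0,T1.R1)
under PSO → (0,0); (0,2); (2,0); (2,2)
PSO∖claimed = {(0,0)}

missing: T1.R0=0 T1.R1=0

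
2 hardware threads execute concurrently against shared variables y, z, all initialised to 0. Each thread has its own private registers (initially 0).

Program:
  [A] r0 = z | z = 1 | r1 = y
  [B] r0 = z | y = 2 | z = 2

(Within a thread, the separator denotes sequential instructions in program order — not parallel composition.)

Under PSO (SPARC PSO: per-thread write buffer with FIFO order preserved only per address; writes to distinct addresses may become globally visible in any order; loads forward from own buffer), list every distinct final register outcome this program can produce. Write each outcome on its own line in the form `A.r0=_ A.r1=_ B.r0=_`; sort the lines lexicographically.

A.r0=0 A.r1=0 B.r0=0
A.r0=0 A.r1=0 B.r0=1
A.r0=0 A.r1=2 B.r0=0
A.r0=0 A.r1=2 B.r0=1
A.r0=2 A.r1=0 B.r0=0
A.r0=2 A.r1=2 B.r0=0

outcome vector order: (A.r0,A.r1,B.r0)
|PSO outcomes| = 6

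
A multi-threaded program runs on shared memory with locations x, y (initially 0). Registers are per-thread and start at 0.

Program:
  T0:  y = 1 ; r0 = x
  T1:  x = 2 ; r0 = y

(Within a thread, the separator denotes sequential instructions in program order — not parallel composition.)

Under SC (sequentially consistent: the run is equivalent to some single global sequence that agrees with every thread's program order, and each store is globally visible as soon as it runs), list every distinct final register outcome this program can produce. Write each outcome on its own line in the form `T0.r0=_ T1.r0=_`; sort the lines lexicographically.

T0.r0=0 T1.r0=1
T0.r0=2 T1.r0=0
T0.r0=2 T1.r0=1

outcome vector order: (T0.r0,T1.r0)
|SC outcomes| = 3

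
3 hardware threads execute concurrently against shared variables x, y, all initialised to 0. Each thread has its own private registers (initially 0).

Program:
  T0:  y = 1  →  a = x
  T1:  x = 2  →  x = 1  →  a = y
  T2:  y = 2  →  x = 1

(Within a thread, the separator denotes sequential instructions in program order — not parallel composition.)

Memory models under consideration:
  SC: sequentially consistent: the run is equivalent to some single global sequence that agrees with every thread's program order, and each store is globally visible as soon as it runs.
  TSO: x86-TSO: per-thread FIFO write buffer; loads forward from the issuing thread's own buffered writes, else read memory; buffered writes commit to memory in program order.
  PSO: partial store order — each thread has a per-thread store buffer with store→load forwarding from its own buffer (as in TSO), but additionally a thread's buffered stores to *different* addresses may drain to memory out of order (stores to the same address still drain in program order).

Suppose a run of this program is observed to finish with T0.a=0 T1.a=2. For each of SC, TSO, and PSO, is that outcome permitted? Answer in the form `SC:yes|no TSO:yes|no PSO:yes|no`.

SC:yes TSO:yes PSO:yes

outcome vector order: (T0.a,T1.a)
SC (7): <0 1>; <0 2>; <1 0>; <1 1>; <1 2>; <2 1>; <2 2>
TSO (9): <0 0>; <0 1>; <0 2>; <1 0>; <1 1>; <1 2>; <2 0>; <2 1>; <2 2>
PSO (9): <0 0>; <0 1>; <0 2>; <1 0>; <1 1>; <1 2>; <2 0>; <2 1>; <2 2>
target <0 2> ∈ {SC,TSO,PSO}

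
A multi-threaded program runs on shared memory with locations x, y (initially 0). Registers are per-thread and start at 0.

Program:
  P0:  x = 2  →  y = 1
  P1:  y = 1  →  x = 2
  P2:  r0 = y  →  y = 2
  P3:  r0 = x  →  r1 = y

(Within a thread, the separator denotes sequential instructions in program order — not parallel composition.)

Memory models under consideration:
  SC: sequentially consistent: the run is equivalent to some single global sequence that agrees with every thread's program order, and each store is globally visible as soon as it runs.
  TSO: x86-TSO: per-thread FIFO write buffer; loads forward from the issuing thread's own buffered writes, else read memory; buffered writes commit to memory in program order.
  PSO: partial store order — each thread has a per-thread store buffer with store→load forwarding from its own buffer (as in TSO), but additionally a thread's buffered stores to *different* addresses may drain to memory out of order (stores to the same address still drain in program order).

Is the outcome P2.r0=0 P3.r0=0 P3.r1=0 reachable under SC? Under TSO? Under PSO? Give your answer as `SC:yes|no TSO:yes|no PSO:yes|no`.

SC:yes TSO:yes PSO:yes

outcome vector order: (P2.r0,P3.r0,P3.r1)
SC: 12 outcomes — {(0,0,0); (0,0,1); (0,0,2); (0,2,0); (0,2,1); (0,2,2); (1,0,0); (1,0,1); (1,0,2); (1,2,0); (1,2,1); (1,2,2)}
TSO: 12 outcomes — {(0,0,0); (0,0,1); (0,0,2); (0,2,0); (0,2,1); (0,2,2); (1,0,0); (1,0,1); (1,0,2); (1,2,0); (1,2,1); (1,2,2)}
PSO: 12 outcomes — {(0,0,0); (0,0,1); (0,0,2); (0,2,0); (0,2,1); (0,2,2); (1,0,0); (1,0,1); (1,0,2); (1,2,0); (1,2,1); (1,2,2)}
target (0,0,0) ∈ {SC,TSO,PSO}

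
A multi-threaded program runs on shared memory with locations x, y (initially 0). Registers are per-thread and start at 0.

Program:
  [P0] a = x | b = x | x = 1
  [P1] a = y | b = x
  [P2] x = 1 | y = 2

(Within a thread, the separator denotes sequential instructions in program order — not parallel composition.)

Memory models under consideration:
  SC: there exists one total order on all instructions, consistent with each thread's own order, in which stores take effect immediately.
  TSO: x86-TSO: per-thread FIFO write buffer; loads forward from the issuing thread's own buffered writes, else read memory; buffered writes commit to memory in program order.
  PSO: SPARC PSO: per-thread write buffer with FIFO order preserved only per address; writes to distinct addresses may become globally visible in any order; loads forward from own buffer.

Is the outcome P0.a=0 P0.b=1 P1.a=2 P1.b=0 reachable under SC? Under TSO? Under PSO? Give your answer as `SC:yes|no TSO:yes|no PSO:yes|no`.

outcome vector order: (P0.a,P0.b,P1.a,P1.b)
SC (9): 0000; 0001; 0021; 0100; 0101; 0121; 1100; 1101; 1121
TSO (9): 0000; 0001; 0021; 0100; 0101; 0121; 1100; 1101; 1121
PSO (12): 0000; 0001; 0020; 0021; 0100; 0101; 0120; 0121; 1100; 1101; 1120; 1121
target 0120 ∈ {PSO}

SC:no TSO:no PSO:yes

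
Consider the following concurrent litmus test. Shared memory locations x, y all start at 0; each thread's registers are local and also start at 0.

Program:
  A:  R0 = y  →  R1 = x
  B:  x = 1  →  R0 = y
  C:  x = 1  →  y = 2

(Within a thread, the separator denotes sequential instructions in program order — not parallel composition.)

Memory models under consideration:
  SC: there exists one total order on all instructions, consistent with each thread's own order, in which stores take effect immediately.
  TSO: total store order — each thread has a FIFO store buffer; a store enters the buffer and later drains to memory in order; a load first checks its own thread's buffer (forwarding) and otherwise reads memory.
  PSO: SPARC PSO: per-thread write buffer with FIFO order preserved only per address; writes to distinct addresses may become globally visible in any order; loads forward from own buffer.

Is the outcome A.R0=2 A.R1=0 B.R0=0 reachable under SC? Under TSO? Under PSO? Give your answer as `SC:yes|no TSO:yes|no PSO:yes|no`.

SC:no TSO:no PSO:yes

outcome vector order: (A.R0,A.R1,B.R0)
SC (6): 000; 002; 010; 012; 210; 212
TSO (6): 000; 002; 010; 012; 210; 212
PSO (8): 000; 002; 010; 012; 200; 202; 210; 212
target 200 ∈ {PSO}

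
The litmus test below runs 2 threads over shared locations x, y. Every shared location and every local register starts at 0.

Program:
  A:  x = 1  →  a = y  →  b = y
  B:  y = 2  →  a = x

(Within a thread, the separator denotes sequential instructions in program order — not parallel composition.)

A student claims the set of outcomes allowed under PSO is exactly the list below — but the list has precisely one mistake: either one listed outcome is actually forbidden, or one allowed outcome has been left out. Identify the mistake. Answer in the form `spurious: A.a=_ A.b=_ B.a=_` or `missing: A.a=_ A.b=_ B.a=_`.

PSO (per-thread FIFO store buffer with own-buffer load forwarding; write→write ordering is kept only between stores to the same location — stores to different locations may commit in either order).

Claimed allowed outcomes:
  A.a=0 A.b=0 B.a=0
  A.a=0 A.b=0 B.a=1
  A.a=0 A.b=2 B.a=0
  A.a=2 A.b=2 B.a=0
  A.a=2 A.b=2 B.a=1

outcome vector order: (A.a,A.b,B.a)
PSO: 6 outcomes — {0/0/0, 0/0/1, 0/2/0, 0/2/1, 2/2/0, 2/2/1}
PSO∖claimed = {0/2/1}

missing: A.a=0 A.b=2 B.a=1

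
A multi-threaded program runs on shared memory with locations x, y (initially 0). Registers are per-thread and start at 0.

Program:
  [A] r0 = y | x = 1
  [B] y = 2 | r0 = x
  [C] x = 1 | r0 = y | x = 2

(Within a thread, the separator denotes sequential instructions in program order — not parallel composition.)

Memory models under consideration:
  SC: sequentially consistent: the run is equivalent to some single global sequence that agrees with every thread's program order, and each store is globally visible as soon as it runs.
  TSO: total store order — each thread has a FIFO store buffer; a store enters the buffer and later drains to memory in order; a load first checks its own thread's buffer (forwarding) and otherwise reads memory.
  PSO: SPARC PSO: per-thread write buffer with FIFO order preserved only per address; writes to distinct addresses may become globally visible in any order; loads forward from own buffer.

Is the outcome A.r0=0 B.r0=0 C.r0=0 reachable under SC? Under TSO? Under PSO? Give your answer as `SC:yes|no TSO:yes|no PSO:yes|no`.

outcome vector order: (A.r0,B.r0,C.r0)
SC (10): 002 010 012 020 022 202 210 212 220 222
TSO (12): 000 002 010 012 020 022 200 202 210 212 220 222
PSO (12): 000 002 010 012 020 022 200 202 210 212 220 222
target 000 ∈ {TSO,PSO}

SC:no TSO:yes PSO:yes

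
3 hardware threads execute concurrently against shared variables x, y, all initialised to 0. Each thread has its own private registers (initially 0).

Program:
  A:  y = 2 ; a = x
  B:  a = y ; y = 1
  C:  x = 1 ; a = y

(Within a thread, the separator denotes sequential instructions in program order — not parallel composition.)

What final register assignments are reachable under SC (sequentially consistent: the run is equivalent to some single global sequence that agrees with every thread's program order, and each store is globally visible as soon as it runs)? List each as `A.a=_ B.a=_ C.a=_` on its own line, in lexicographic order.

A.a=0 B.a=0 C.a=1
A.a=0 B.a=0 C.a=2
A.a=0 B.a=2 C.a=1
A.a=0 B.a=2 C.a=2
A.a=1 B.a=0 C.a=0
A.a=1 B.a=0 C.a=1
A.a=1 B.a=0 C.a=2
A.a=1 B.a=2 C.a=0
A.a=1 B.a=2 C.a=1
A.a=1 B.a=2 C.a=2

outcome vector order: (A.a,B.a,C.a)
|SC outcomes| = 10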